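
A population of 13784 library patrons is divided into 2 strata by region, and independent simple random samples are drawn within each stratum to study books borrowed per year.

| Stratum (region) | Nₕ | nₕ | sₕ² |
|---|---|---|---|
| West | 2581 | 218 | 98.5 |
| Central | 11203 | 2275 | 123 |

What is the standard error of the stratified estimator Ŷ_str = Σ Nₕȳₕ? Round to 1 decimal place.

2857.2

Var(Ŷ_str) = Σₕ Nₕ²(1 − fₕ)sₕ²/nₕ.
West: 2581²·(1 − 218/2581)·98.5/218 = 2.755697 × 10^6.
Central: 11203²·(1 − 2275/11203)·123/2275 = 5.4076955 × 10^6.
Sum = 8.1633925 × 10^6.
SE = √(8.1633925 × 10^6) = 2857.2.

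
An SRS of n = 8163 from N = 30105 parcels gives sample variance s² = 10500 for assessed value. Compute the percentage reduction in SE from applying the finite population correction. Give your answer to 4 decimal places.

f = n/N = 8163/30105 = 0.27115097.
SE_no-fpc = √(s²/n) = 1.1341481; SE_fpc = √((1−f)s²/n) = 0.96825231.
Ratio = √(1−f) = 0.85372655. Reduction = 100·(1 − 0.85372655) = 14.6273%.

14.6273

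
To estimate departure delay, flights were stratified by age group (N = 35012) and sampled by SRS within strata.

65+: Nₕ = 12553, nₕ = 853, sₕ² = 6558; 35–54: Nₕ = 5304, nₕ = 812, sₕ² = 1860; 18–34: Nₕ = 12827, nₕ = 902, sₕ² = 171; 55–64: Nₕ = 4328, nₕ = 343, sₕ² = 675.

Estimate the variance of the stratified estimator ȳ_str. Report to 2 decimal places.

Var(ȳ_str) = Σₕ Wₕ²(1 − fₕ)sₕ²/nₕ with Wₕ = Nₕ/N, N = 35012.
65+: Wₕ = 0.35853422; term = 0.35853422²·(1 − 0.06795188)·6558/853 = 0.92113213.
35–54: Wₕ = 0.15149092; term = 0.15149092²·(1 − 0.15309201)·1860/812 = 0.044521146.
18–34: Wₕ = 0.36636011; term = 0.36636011²·(1 − 0.07032042)·171/902 = 0.023655886.
55–64: Wₕ = 0.12361476; term = 0.12361476²·(1 − 0.07925139)·675/343 = 0.027687988.
Sum = 1.0169972.

1.02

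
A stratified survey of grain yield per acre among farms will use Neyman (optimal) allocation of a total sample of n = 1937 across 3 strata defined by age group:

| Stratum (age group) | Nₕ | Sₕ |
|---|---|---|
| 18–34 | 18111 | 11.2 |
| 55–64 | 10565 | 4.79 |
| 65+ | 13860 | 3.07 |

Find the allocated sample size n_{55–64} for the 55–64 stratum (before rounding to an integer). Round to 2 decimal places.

331.16

Neyman allocation: nₕ = n·NₕSₕ / Σⱼ NⱼSⱼ.
Σ NⱼSⱼ = 18111·11.2 + 10565·4.79 + 13860·3.07 = 295999.75.
n_{55–64} = 1937·10565·4.79 / 295999.75 = 331.16.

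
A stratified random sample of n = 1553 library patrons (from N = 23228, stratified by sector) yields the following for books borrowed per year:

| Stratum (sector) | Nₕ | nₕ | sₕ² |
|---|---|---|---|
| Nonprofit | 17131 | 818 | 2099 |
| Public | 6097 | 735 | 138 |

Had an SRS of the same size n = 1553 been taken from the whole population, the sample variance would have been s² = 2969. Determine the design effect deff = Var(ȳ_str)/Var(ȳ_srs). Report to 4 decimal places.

Var(ȳ_str) = Σ Wₕ²(1−fₕ)sₕ²/nₕ with Wₕ = Nₕ/23228:
  Nonprofit: (17131/23228)²·(1−818/17131)·2099/818 = 1.3290828
  Public: (6097/23228)²·(1−735/6097)·138/735 = 0.011376564
  → Var(ȳ_str) = 1.3404594.
Var(ȳ_srs) = (1 − 1553/23228)·2969/1553 = 1.7839638.
deff = 1.3404594 / 1.7839638 = 0.7514.

0.7514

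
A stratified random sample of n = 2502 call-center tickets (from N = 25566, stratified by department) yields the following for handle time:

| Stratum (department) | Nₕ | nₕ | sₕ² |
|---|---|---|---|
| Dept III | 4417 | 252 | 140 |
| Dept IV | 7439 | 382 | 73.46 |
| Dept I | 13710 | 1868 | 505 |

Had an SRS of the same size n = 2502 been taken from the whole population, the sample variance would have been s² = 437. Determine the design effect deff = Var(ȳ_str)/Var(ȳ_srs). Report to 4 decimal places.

Var(ȳ_str) = Σ Wₕ²(1−fₕ)sₕ²/nₕ with Wₕ = Nₕ/25566:
  Dept III: (4417/25566)²·(1−252/4417)·140/252 = 0.015636672
  Dept IV: (7439/25566)²·(1−382/7439)·73.46/382 = 0.015445311
  Dept I: (13710/25566)²·(1−1868/13710)·505/1868 = 0.06715084
  → Var(ȳ_str) = 0.098232823.
Var(ȳ_srs) = (1 − 2502/25566)·437/2502 = 0.15756726.
deff = 0.098232823 / 0.15756726 = 0.6234.

0.6234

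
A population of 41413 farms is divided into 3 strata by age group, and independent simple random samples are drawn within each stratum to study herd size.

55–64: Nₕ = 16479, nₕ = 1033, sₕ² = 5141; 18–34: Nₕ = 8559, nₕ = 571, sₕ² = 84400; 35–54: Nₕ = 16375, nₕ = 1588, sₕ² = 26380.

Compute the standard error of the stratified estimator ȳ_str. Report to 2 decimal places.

3.00

Var(ȳ_str) = Σₕ Wₕ²(1 − fₕ)sₕ²/nₕ with Wₕ = Nₕ/N, N = 41413.
55–64: Wₕ = 0.39791853; term = 0.39791853²·(1 − 0.06268584)·5141/1033 = 0.73861952.
18–34: Wₕ = 0.20667423; term = 0.20667423²·(1 − 0.06671340)·84400/571 = 5.8924246.
35–54: Wₕ = 0.39540724; term = 0.39540724²·(1 − 0.09697710)·26380/1588 = 2.345375.
Sum = 8.9764191.
SE = √(8.9764191) = 3.00.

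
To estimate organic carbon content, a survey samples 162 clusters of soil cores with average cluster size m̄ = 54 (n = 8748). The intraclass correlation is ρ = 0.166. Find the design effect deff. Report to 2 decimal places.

9.80

deff = 1 + (54 − 1)·0.166 = 1 + 8.798 = 9.798.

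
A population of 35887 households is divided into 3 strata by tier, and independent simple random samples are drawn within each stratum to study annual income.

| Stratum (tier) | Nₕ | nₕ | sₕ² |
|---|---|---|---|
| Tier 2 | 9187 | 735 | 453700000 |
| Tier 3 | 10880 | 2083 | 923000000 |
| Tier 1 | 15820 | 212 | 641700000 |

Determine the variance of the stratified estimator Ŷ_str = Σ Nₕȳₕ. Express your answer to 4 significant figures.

8.377 × 10^14

Var(Ŷ_str) = Σₕ Nₕ²(1 − fₕ)sₕ²/nₕ.
Tier 2: 9187²·(1 − 735/9187)·453700000/735 = 4.7930796 × 10^13.
Tier 3: 10880²·(1 − 2083/10880)·923000000/2083 = 4.2410747 × 10^13.
Tier 1: 15820²·(1 − 212/15820)·641700000/212 = 7.4739453 × 10^14.
Sum = 8.3773607 × 10^14.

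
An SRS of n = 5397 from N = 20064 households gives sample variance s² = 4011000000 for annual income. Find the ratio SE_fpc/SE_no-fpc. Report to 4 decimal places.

0.8550

f = n/N = 5397/20064 = 0.26898923.
SE_no-fpc = √(s²/n) = 862.08507; SE_fpc = √((1−f)s²/n) = 737.07556.
Ratio = √(1−f) = 0.85499168.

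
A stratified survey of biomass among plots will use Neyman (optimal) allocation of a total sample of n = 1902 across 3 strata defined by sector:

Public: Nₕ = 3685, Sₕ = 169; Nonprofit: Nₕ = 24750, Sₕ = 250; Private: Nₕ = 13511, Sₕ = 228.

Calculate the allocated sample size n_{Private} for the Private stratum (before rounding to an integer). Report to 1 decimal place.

592.4

Neyman allocation: nₕ = n·NₕSₕ / Σⱼ NⱼSⱼ.
Σ NⱼSⱼ = 3685·169 + 24750·250 + 13511·228 = 9.890773 × 10^6.
n_{Private} = 1902·13511·228 / (9.890773 × 10^6) = 592.4.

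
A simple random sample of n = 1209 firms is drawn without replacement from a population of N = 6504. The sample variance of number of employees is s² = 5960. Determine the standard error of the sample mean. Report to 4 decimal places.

2.0033

Under SRS without replacement, Var(ȳ) = (1 − f)·s²/n with f = n/N = 1209/6504 = 0.18588561.
Var(ȳ) = (1 − 0.18588561)·5960/1209 = 0.81411439·4.929694 = 4.0133348.
SE(ȳ) = √(4.0133348) = 2.0033.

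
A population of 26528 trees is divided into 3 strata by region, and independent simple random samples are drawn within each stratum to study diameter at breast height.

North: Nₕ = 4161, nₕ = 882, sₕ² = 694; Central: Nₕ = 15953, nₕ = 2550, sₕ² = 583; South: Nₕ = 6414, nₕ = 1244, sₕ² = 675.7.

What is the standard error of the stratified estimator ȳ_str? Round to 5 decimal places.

0.33214

Var(ȳ_str) = Σₕ Wₕ²(1 − fₕ)sₕ²/nₕ with Wₕ = Nₕ/N, N = 26528.
North: Wₕ = 0.15685314; term = 0.15685314²·(1 − 0.21196828)·694/882 = 0.015255309.
Central: Wₕ = 0.60136460; term = 0.60136460²·(1 − 0.15984454)·583/2550 = 0.069464632.
South: Wₕ = 0.24178227; term = 0.24178227²·(1 − 0.19395073)·675.7/1244 = 0.025594345.
Sum = 0.11031429.
SE = √(0.11031429) = 0.33214.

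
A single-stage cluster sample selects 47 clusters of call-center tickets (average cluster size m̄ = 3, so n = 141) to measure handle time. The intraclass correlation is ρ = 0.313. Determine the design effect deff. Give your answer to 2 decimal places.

1.63

deff = 1 + (3 − 1)·0.313 = 1 + 0.626 = 1.626.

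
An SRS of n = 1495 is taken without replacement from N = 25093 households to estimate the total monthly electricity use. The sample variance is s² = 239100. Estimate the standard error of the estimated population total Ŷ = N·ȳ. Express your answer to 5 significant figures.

307740

Var(Ŷ) = N²·Var(ȳ) = N²·(1 − n/N)·s²/n.
f = 1495/25093 = 0.05957837; Var(ȳ) = 0.94042163·239100/1495 = 150.40456.
Var(Ŷ) = 25093² · 150.40456 = 9.4703532 × 10^10.
SE(Ŷ) = √(9.4703532 × 10^10) = 307740.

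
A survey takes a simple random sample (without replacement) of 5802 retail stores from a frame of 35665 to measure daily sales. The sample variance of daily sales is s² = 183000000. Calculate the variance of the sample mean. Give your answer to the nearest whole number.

Under SRS without replacement, Var(ȳ) = (1 − f)·s²/n with f = n/N = 5802/35665 = 0.16268050.
Var(ȳ) = (1 − 0.16268050)·183000000/5802 = 0.83731950·31540.848 = 26409.767.

26410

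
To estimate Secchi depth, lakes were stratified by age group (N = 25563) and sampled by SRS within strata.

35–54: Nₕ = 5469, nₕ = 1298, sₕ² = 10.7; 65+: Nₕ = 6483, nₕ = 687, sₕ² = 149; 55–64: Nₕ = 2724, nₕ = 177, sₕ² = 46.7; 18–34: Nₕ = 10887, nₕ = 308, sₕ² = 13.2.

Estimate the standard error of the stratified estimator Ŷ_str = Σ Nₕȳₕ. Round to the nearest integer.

3886

Var(Ŷ_str) = Σₕ Nₕ²(1 − fₕ)sₕ²/nₕ.
35–54: 5469²·(1 − 1298/5469)·10.7/1298 = 188043.01.
65+: 6483²·(1 − 687/6483)·149/687 = 8.1495557 × 10^6.
55–64: 2724²·(1 − 177/2724)·46.7/177 = 1.8305419 × 10^6.
18–34: 10887²·(1 − 308/10887)·13.2/308 = 4.9360103 × 10^6.
Sum = 1.5104151 × 10^7.
SE = √(1.5104151 × 10^7) = 3886.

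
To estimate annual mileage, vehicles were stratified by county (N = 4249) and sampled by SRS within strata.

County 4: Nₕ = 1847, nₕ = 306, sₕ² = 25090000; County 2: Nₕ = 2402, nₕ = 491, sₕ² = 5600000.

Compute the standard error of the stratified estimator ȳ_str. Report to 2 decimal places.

Var(ȳ_str) = Σₕ Wₕ²(1 − fₕ)sₕ²/nₕ with Wₕ = Nₕ/N, N = 4249.
County 4: Wₕ = 0.43469052; term = 0.43469052²·(1 − 0.16567407)·25090000/306 = 12926.332.
County 2: Wₕ = 0.56530948; term = 0.56530948²·(1 − 0.20441299)·5600000/491 = 2899.7914.
Sum = 15826.123.
SE = √(15826.123) = 125.80.

125.80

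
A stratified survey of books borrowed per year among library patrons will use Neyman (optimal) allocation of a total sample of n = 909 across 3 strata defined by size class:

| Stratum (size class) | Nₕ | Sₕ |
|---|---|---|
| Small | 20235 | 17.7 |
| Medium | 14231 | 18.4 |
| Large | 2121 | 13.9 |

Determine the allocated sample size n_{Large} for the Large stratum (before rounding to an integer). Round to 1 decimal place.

Neyman allocation: nₕ = n·NₕSₕ / Σⱼ NⱼSⱼ.
Σ NⱼSⱼ = 20235·17.7 + 14231·18.4 + 2121·13.9 = 649491.8.
n_{Large} = 909·2121·13.9 / 649491.8 = 41.3.

41.3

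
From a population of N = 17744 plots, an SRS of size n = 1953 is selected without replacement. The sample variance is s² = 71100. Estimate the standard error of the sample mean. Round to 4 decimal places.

Under SRS without replacement, Var(ȳ) = (1 − f)·s²/n with f = n/N = 1953/17744 = 0.11006537.
Var(ȳ) = (1 − 0.11006537)·71100/1953 = 0.88993463·36.40553 = 32.398542.
SE(ȳ) = √(32.398542) = 5.6920.

5.6920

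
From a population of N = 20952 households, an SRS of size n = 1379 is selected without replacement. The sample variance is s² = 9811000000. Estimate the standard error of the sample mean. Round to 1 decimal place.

Under SRS without replacement, Var(ȳ) = (1 − f)·s²/n with f = n/N = 1379/20952 = 0.06581711.
Var(ȳ) = (1 − 0.06581711)·9811000000/1379 = 0.93418289·7.1145758 × 10^6 = 6.646315 × 10^6.
SE(ȳ) = √(6.646315 × 10^6) = 2578.0.

2578.0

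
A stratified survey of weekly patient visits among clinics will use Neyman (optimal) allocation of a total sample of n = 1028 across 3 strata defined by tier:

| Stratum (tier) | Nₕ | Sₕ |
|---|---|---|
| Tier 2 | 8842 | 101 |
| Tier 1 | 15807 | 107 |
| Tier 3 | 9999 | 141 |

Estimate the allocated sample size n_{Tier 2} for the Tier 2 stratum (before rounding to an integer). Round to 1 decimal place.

229.8

Neyman allocation: nₕ = n·NₕSₕ / Σⱼ NⱼSⱼ.
Σ NⱼSⱼ = 8842·101 + 15807·107 + 9999·141 = 3.99425 × 10^6.
n_{Tier 2} = 1028·8842·101 / (3.99425 × 10^6) = 229.8.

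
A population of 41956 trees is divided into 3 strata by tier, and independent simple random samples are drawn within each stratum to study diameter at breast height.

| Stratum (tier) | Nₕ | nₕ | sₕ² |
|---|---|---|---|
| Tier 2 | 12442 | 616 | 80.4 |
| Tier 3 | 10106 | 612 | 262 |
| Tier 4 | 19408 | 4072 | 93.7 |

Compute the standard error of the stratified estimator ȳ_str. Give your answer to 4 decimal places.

Var(ȳ_str) = Σₕ Wₕ²(1 − fₕ)sₕ²/nₕ with Wₕ = Nₕ/N, N = 41956.
Tier 2: Wₕ = 0.29654877; term = 0.29654877²·(1 − 0.04950973)·80.4/616 = 0.010909761.
Tier 3: Wₕ = 0.24087139; term = 0.24087139²·(1 − 0.06055808)·262/612 = 0.023334056.
Tier 4: Wₕ = 0.46257985; term = 0.46257985²·(1 − 0.20981039)·93.7/4072 = 0.0038907789.
Sum = 0.038134596.
SE = √(0.038134596) = 0.1953.

0.1953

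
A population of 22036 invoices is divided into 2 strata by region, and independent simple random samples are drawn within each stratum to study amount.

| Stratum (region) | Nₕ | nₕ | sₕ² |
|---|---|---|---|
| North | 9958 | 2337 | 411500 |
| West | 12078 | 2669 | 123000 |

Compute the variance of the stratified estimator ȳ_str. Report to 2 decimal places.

Var(ȳ_str) = Σₕ Wₕ²(1 − fₕ)sₕ²/nₕ with Wₕ = Nₕ/N, N = 22036.
North: Wₕ = 0.45189690; term = 0.45189690²·(1 − 0.23468568)·411500/2337 = 27.518812.
West: Wₕ = 0.54810310; term = 0.54810310²·(1 − 0.22098029)·123000/2669 = 10.785232.
Sum = 38.304044.

38.30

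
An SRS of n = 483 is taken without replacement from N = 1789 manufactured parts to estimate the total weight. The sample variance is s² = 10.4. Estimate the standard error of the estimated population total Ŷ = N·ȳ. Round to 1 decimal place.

Var(Ŷ) = N²·Var(ȳ) = N²·(1 − n/N)·s²/n.
f = 483/1789 = 0.26998323; Var(ȳ) = 0.73001677·10.4/483 = 0.015718788.
Var(Ŷ) = 1789² · 0.015718788 = 50308.311.
SE(Ŷ) = √(50308.311) = 224.3.

224.3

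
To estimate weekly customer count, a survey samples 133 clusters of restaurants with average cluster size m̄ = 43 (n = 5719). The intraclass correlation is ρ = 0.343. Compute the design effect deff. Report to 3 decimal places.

deff = 1 + (43 − 1)·0.343 = 1 + 14.406 = 15.406.

15.406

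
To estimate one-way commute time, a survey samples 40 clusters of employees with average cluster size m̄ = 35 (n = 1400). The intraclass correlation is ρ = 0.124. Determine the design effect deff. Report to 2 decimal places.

5.22

deff = 1 + (35 − 1)·0.124 = 1 + 4.216 = 5.216.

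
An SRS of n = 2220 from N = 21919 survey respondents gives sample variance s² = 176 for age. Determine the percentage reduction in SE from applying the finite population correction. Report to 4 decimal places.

f = n/N = 2220/21919 = 0.10128199.
SE_no-fpc = √(s²/n) = 0.28156576; SE_fpc = √((1−f)s²/n) = 0.26692642.
Ratio = √(1−f) = 0.94800739. Reduction = 100·(1 − 0.94800739) = 5.1993%.

5.1993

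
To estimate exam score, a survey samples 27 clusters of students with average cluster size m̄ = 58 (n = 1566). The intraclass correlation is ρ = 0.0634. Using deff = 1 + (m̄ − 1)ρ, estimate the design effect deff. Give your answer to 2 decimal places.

deff = 1 + (58 − 1)·0.0634 = 1 + 3.6138 = 4.6138.

4.61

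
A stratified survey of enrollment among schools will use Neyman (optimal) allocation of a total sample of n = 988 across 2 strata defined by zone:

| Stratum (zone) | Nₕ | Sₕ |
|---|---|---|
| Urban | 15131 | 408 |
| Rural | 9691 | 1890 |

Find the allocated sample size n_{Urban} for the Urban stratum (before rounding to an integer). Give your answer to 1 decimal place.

Neyman allocation: nₕ = n·NₕSₕ / Σⱼ NⱼSⱼ.
Σ NⱼSⱼ = 15131·408 + 9691·1890 = 2.4489438 × 10^7.
n_{Urban} = 988·15131·408 / (2.4489438 × 10^7) = 249.1.

249.1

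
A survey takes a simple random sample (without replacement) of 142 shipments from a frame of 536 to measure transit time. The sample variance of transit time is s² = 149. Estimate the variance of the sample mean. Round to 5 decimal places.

Under SRS without replacement, Var(ȳ) = (1 − f)·s²/n with f = n/N = 142/536 = 0.26492537.
Var(ȳ) = (1 − 0.26492537)·149/142 = 0.73507463·1.0492958 = 0.7713107.

0.77131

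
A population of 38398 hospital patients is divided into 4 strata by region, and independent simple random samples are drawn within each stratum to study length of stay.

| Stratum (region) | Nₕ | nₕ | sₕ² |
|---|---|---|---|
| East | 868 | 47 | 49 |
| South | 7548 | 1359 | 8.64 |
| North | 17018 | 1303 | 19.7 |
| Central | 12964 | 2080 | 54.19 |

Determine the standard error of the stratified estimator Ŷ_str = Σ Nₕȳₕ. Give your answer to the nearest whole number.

Var(Ŷ_str) = Σₕ Nₕ²(1 − fₕ)sₕ²/nₕ.
East: 868²·(1 − 47/868)·49/47 = 742952.6.
South: 7548²·(1 − 1359/7548)·8.64/1359 = 296993.31.
North: 17018²·(1 − 1303/17018)·19.7/1303 = 4.0433815 × 10^6.
Central: 12964²·(1 − 2080/12964)·54.19/2080 = 3.6760666 × 10^6.
Sum = 8.759394 × 10^6.
SE = √(8.759394 × 10^6) = 2960.

2960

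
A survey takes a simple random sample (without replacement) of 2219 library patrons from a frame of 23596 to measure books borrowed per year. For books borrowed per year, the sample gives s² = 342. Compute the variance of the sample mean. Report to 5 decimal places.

0.13963

Under SRS without replacement, Var(ȳ) = (1 − f)·s²/n with f = n/N = 2219/23596 = 0.09404136.
Var(ȳ) = (1 − 0.09404136)·342/2219 = 0.90595864·0.15412348 = 0.1396295.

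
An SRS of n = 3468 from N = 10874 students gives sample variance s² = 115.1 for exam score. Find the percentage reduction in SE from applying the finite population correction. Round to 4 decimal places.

f = n/N = 3468/10874 = 0.31892588.
SE_no-fpc = √(s²/n) = 0.18217892; SE_fpc = √((1−f)s²/n) = 0.15034719.
Ratio = √(1−f) = 0.82527215. Reduction = 100·(1 − 0.82527215) = 17.4728%.

17.4728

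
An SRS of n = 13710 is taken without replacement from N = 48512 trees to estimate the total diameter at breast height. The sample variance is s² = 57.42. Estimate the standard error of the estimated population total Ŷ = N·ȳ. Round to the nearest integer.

2659

Var(Ŷ) = N²·Var(ȳ) = N²·(1 − n/N)·s²/n.
f = 13710/48512 = 0.28261049; Var(ȳ) = 0.71738951·57.42/13710 = 0.0030045591.
Var(Ŷ) = 48512² · 0.0030045591 = 7.0709719 × 10^6.
SE(Ŷ) = √(7.0709719 × 10^6) = 2659.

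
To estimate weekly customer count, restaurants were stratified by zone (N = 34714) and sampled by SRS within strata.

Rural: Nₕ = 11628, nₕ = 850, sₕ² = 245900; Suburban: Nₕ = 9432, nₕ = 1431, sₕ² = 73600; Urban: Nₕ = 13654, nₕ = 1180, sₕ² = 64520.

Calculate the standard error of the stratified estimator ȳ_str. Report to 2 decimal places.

Var(ȳ_str) = Σₕ Wₕ²(1 − fₕ)sₕ²/nₕ with Wₕ = Nₕ/N, N = 34714.
Rural: Wₕ = 0.33496572; term = 0.33496572²·(1 − 0.07309942)·245900/850 = 30.086626.
Suburban: Wₕ = 0.27170594; term = 0.27170594²·(1 − 0.15171756)·73600/1431 = 3.2208977.
Urban: Wₕ = 0.39332834; term = 0.39332834²·(1 − 0.08642156)·64520/1180 = 7.7280277.
Sum = 41.035551.
SE = √(41.035551) = 6.41.

6.41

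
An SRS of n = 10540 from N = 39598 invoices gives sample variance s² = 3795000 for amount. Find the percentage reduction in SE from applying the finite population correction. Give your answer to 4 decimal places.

f = n/N = 10540/39598 = 0.26617506.
SE_no-fpc = √(s²/n) = 18.975166; SE_fpc = √((1−f)s²/n) = 16.254807.
Ratio = √(1−f) = 0.85663583. Reduction = 100·(1 − 0.85663583) = 14.3364%.

14.3364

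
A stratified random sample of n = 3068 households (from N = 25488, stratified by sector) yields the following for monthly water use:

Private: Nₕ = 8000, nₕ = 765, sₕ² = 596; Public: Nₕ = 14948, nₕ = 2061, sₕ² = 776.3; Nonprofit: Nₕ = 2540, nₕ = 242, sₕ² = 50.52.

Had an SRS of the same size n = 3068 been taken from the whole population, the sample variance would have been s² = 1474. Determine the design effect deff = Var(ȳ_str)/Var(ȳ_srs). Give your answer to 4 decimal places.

0.4330

Var(ȳ_str) = Σ Wₕ²(1−fₕ)sₕ²/nₕ with Wₕ = Nₕ/25488:
  Private: (8000/25488)²·(1−765/8000)·596/765 = 0.069413162
  Public: (14948/25488)²·(1−2061/14948)·776.3/2061 = 0.11169018
  Nonprofit: (2540/25488)²·(1−242/2540)·50.52/242 = 0.0018756863
  → Var(ȳ_str) = 0.18297903.
Var(ȳ_srs) = (1 − 3068/25488)·1474/3068 = 0.42261215.
deff = 0.18297903 / 0.42261215 = 0.4330.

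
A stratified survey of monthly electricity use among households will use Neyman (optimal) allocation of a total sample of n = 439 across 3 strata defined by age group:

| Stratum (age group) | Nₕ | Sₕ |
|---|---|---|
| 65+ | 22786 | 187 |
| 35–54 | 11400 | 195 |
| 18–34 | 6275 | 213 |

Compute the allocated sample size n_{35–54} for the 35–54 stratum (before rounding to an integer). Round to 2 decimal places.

124.79

Neyman allocation: nₕ = n·NₕSₕ / Σⱼ NⱼSⱼ.
Σ NⱼSⱼ = 22786·187 + 11400·195 + 6275·213 = 7.820557 × 10^6.
n_{35–54} = 439·11400·195 / (7.820557 × 10^6) = 124.79.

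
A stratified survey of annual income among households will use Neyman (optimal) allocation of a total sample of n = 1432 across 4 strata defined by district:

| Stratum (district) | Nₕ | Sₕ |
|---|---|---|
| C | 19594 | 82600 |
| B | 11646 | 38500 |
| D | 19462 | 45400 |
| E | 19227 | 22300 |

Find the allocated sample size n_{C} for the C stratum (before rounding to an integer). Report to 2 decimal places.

Neyman allocation: nₕ = n·NₕSₕ / Σⱼ NⱼSⱼ.
Σ NⱼSⱼ = 19594·82600 + 11646·38500 + 19462·45400 + 19227·22300 = 3.3791723 × 10^9.
n_{C} = 1432·19594·82600 / (3.3791723 × 10^9) = 685.86.

685.86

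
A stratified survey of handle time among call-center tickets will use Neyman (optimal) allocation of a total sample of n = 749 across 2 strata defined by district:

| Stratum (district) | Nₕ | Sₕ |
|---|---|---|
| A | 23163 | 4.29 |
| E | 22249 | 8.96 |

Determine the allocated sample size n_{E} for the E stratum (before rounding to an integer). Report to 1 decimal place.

Neyman allocation: nₕ = n·NₕSₕ / Σⱼ NⱼSⱼ.
Σ NⱼSⱼ = 23163·4.29 + 22249·8.96 = 298720.31.
n_{E} = 749·22249·8.96 / 298720.31 = 499.8.

499.8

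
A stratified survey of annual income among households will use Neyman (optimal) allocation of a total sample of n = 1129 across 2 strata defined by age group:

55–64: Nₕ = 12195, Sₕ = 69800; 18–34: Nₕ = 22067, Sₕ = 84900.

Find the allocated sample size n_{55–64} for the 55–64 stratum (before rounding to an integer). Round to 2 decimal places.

Neyman allocation: nₕ = n·NₕSₕ / Σⱼ NⱼSⱼ.
Σ NⱼSⱼ = 12195·69800 + 22067·84900 = 2.7246993 × 10^9.
n_{55–64} = 1129·12195·69800 / (2.7246993 × 10^9) = 352.71.

352.71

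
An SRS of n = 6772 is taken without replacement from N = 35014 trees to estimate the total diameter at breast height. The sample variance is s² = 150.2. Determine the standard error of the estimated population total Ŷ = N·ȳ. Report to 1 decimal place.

Var(Ŷ) = N²·Var(ȳ) = N²·(1 − n/N)·s²/n.
f = 6772/35014 = 0.19340835; Var(ȳ) = 0.80659165·150.2/6772 = 0.01788985.
Var(Ŷ) = 35014² · 0.01788985 = 2.1932602 × 10^7.
SE(Ŷ) = √(2.1932602 × 10^7) = 4683.2.

4683.2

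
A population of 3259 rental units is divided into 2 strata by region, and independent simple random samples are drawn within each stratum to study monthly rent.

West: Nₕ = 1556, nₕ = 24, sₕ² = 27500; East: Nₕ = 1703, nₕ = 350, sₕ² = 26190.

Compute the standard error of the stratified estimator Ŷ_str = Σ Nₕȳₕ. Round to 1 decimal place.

Var(Ŷ_str) = Σₕ Nₕ²(1 − fₕ)sₕ²/nₕ.
West: 1556²·(1 − 24/1556)·27500/24 = 2.7314283 × 10^9.
East: 1703²·(1 − 350/1703)·26190/350 = 1.7241693 × 10^8.
Sum = 2.9038452 × 10^9.
SE = √(2.9038452 × 10^9) = 53887.3.

53887.3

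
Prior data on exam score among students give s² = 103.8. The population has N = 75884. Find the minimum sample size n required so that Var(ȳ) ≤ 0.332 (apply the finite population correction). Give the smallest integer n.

Without fpc, n₀ = s²/D = 103.8/0.332 = 312.6506.
With fpc, (1 − n/N)·s²/n ≤ D requires n ≥ n₀/(1 + n₀/N) = 312.6506/(1 + 312.6506/75884) = 311.3677.
Rounding up, n = 312.

312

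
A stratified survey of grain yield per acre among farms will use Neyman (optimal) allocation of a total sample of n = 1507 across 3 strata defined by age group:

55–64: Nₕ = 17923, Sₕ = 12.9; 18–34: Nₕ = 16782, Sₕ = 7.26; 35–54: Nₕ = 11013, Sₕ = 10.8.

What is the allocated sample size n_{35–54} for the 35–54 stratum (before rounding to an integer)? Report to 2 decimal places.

Neyman allocation: nₕ = n·NₕSₕ / Σⱼ NⱼSⱼ.
Σ NⱼSⱼ = 17923·12.9 + 16782·7.26 + 11013·10.8 = 471984.42.
n_{35–54} = 1507·11013·10.8 / 471984.42 = 379.77.

379.77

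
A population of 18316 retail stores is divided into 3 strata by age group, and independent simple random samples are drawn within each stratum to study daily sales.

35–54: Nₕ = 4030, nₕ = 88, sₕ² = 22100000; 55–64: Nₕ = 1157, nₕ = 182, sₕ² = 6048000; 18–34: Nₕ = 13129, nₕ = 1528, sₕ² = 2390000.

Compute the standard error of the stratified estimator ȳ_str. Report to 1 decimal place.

112.8

Var(ȳ_str) = Σₕ Wₕ²(1 − fₕ)sₕ²/nₕ with Wₕ = Nₕ/N, N = 18316.
35–54: Wₕ = 0.22002621; term = 0.22002621²·(1 − 0.02183623)·22100000/88 = 11892.413.
55–64: Wₕ = 0.06316881; term = 0.06316881²·(1 − 0.15730337)·6048000/182 = 111.74217.
18–34: Wₕ = 0.71680498; term = 0.71680498²·(1 − 0.11638358)·2390000/1528 = 710.13407.
Sum = 12714.289.
SE = √(12714.289) = 112.8.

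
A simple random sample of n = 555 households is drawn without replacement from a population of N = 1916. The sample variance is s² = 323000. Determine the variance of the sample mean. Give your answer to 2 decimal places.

Under SRS without replacement, Var(ȳ) = (1 − f)·s²/n with f = n/N = 555/1916 = 0.28966597.
Var(ȳ) = (1 − 0.28966597)·323000/555 = 0.71033403·581.98198 = 413.40161.

413.40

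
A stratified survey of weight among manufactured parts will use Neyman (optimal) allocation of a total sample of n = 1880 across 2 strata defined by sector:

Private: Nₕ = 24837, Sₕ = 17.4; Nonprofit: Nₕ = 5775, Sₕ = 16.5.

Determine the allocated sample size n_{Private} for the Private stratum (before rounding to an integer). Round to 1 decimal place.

1540.4

Neyman allocation: nₕ = n·NₕSₕ / Σⱼ NⱼSⱼ.
Σ NⱼSⱼ = 24837·17.4 + 5775·16.5 = 527451.3.
n_{Private} = 1880·24837·17.4 / 527451.3 = 1540.4.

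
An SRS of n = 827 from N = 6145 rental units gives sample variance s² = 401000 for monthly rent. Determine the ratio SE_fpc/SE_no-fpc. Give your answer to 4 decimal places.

0.9303

f = n/N = 827/6145 = 0.13458096.
SE_no-fpc = √(s²/n) = 22.020107; SE_fpc = √((1−f)s²/n) = 20.484844.
Ratio = √(1−f) = 0.93027901.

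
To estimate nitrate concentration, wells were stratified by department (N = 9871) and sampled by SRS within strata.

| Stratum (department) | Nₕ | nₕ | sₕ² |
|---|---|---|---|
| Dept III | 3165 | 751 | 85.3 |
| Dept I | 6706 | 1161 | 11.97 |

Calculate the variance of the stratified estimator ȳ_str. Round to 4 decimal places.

Var(ȳ_str) = Σₕ Wₕ²(1 − fₕ)sₕ²/nₕ with Wₕ = Nₕ/N, N = 9871.
Dept III: Wₕ = 0.32063621; term = 0.32063621²·(1 − 0.23728278)·85.3/751 = 0.0089063092.
Dept I: Wₕ = 0.67936379; term = 0.67936379²·(1 − 0.17312854)·11.97/1161 = 0.0039346375.
Sum = 0.012840947.

0.0128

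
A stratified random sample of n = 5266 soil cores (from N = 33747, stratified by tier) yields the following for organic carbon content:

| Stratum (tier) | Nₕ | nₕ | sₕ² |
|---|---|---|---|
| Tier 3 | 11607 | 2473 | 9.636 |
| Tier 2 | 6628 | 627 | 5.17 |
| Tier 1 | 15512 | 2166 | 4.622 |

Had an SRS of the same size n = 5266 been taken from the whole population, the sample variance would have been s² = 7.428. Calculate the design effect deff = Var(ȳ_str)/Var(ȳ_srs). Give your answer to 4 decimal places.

Var(ȳ_str) = Σ Wₕ²(1−fₕ)sₕ²/nₕ with Wₕ = Nₕ/33747:
  Tier 3: (11607/33747)²·(1−2473/11607)·9.636/2473 = 3.6272987 × 10^-4
  Tier 2: (6628/33747)²·(1−627/6628)·5.17/627 = 2.8797765 × 10^-4
  Tier 1: (15512/33747)²·(1−2166/15512)·4.622/2166 = 3.8790025 × 10^-4
  → Var(ȳ_str) = 0.0010386078.
Var(ȳ_srs) = (1 − 5266/33747)·7.428/5266 = 0.0011904498.
deff = 0.0010386078 / 0.0011904498 = 0.8724.

0.8724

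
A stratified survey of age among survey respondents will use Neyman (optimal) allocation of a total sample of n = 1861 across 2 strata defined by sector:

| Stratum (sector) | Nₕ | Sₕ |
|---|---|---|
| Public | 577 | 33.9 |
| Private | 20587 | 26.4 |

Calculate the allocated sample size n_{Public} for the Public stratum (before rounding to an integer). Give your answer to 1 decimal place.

64.7

Neyman allocation: nₕ = n·NₕSₕ / Σⱼ NⱼSⱼ.
Σ NⱼSⱼ = 577·33.9 + 20587·26.4 = 563057.1.
n_{Public} = 1861·577·33.9 / 563057.1 = 64.7.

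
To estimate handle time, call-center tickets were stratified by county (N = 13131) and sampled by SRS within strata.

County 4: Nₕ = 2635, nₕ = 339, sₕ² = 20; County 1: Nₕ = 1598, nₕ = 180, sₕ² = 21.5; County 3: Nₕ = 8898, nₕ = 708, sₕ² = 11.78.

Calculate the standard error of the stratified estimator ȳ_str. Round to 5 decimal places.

Var(ȳ_str) = Σₕ Wₕ²(1 − fₕ)sₕ²/nₕ with Wₕ = Nₕ/N, N = 13131.
County 4: Wₕ = 0.20067017; term = 0.20067017²·(1 − 0.12865275)·20/339 = 0.0020700803.
County 1: Wₕ = 0.12169675; term = 0.12169675²·(1 − 0.11264080)·21.5/180 = 0.0015697242.
County 3: Wₕ = 0.67763308; term = 0.67763308²·(1 − 0.07956844)·11.78/708 = 0.0070322246.
Sum = 0.010672029.
SE = √(0.010672029) = 0.10331.

0.10331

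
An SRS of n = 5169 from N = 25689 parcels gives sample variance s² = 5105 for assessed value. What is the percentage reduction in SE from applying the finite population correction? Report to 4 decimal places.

10.6252

f = n/N = 5169/25689 = 0.20121453.
SE_no-fpc = √(s²/n) = 0.99378997; SE_fpc = √((1−f)s²/n) = 0.88819779.
Ratio = √(1−f) = 0.89374799. Reduction = 100·(1 − 0.89374799) = 10.6252%.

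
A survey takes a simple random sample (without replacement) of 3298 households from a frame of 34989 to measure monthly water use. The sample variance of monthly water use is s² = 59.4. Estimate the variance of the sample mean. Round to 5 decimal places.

0.01631

Under SRS without replacement, Var(ȳ) = (1 − f)·s²/n with f = n/N = 3298/34989 = 0.09425820.
Var(ȳ) = (1 − 0.09425820)·59.4/3298 = 0.90574180·0.018010916 = 0.016313239.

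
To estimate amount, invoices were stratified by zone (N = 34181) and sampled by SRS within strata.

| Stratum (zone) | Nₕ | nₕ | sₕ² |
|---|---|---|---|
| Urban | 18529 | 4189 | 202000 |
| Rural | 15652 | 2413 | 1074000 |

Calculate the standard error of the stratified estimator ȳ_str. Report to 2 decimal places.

9.48

Var(ȳ_str) = Σₕ Wₕ²(1 − fₕ)sₕ²/nₕ with Wₕ = Nₕ/N, N = 34181.
Urban: Wₕ = 0.54208478; term = 0.54208478²·(1 − 0.22607804)·202000/4189 = 10.966615.
Rural: Wₕ = 0.45791522; term = 0.45791522²·(1 − 0.15416560)·1074000/2413 = 78.940969.
Sum = 89.907584.
SE = √(89.907584) = 9.48.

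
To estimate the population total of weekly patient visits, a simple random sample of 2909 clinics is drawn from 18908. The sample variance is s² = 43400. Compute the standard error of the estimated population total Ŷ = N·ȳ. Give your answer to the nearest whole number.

Var(Ŷ) = N²·Var(ȳ) = N²·(1 − n/N)·s²/n.
f = 2909/18908 = 0.15385022; Var(ȳ) = 0.84614978·43400/2909 = 12.623891.
Var(Ŷ) = 18908² · 12.623891 = 4.5131984 × 10^9.
SE(Ŷ) = √(4.5131984 × 10^9) = 67180.

67180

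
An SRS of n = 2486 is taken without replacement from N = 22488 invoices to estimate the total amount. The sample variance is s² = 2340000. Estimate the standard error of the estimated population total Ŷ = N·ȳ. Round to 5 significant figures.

650680

Var(Ŷ) = N²·Var(ȳ) = N²·(1 − n/N)·s²/n.
f = 2486/22488 = 0.11054785; Var(ȳ) = 0.88945215·2340000/2486 = 837.21562.
Var(Ŷ) = 22488² · 837.21562 = 4.2338843 × 10^11.
SE(Ŷ) = √(4.2338843 × 10^11) = 650680.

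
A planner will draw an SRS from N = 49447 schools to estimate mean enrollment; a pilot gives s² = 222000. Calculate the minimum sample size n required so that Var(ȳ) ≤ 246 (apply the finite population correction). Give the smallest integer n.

Without fpc, n₀ = s²/D = 222000/246 = 902.4390.
With fpc, (1 − n/N)·s²/n ≤ D requires n ≥ n₀/(1 + n₀/N) = 902.4390/(1 + 902.4390/49447) = 886.2641.
Rounding up, n = 887.

887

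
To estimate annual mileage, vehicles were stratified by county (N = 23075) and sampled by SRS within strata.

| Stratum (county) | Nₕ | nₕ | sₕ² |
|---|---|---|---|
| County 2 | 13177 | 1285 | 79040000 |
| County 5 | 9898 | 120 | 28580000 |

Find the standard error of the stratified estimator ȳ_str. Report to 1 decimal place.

247.8

Var(ȳ_str) = Σₕ Wₕ²(1 − fₕ)sₕ²/nₕ with Wₕ = Nₕ/N, N = 23075.
County 2: Wₕ = 0.57105092; term = 0.57105092²·(1 − 0.09751840)·79040000/1285 = 18102.22.
County 5: Wₕ = 0.42894908; term = 0.42894908²·(1 − 0.01212366)·28580000/120 = 43290.743.
Sum = 61392.963.
SE = √(61392.963) = 247.8.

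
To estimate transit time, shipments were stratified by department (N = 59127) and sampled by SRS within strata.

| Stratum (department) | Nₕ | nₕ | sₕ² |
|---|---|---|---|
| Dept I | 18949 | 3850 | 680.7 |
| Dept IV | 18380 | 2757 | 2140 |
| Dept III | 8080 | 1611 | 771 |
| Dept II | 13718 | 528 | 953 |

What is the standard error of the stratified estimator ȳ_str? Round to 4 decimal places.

Var(ȳ_str) = Σₕ Wₕ²(1 − fₕ)sₕ²/nₕ with Wₕ = Nₕ/N, N = 59127.
Dept I: Wₕ = 0.32047965; term = 0.32047965²·(1 − 0.20317695)·680.7/3850 = 0.014469643.
Dept IV: Wₕ = 0.31085629; term = 0.31085629²·(1 − 0.15000000)·2140/2757 = 0.063755148.
Dept III: Wₕ = 0.13665500; term = 0.13665500²·(1 − 0.19938119)·771/1611 = 0.0071554287.
Dept II: Wₕ = 0.23200907; term = 0.23200907²·(1 − 0.03848958)·953/528 = 0.093416348.
Sum = 0.17879657.
SE = √(0.17879657) = 0.4228.

0.4228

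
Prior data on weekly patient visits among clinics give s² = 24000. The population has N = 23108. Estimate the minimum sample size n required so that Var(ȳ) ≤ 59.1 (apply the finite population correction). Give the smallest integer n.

400

Without fpc, n₀ = s²/D = 24000/59.1 = 406.0914.
With fpc, (1 − n/N)·s²/n ≤ D requires n ≥ n₀/(1 + n₀/N) = 406.0914/(1 + 406.0914/23108) = 399.0781.
Rounding up, n = 400.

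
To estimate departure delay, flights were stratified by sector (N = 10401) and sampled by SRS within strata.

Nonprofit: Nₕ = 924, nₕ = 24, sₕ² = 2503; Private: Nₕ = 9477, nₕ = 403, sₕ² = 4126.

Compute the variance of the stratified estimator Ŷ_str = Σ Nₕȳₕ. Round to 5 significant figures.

Var(Ŷ_str) = Σₕ Nₕ²(1 − fₕ)sₕ²/nₕ.
Nonprofit: 924²·(1 − 24/924)·2503/24 = 8.672895 × 10^7.
Private: 9477²·(1 − 403/9477)·4126/403 = 8.8042797 × 10^8.
Sum = 9.6715692 × 10^8.

9.6716 × 10^8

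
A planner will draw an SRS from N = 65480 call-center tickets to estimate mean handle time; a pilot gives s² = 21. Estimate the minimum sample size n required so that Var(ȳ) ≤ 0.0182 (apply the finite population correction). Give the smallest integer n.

1134

Without fpc, n₀ = s²/D = 21/0.0182 = 1153.8462.
With fpc, (1 − n/N)·s²/n ≤ D requires n ≥ n₀/(1 + n₀/N) = 1153.8462/(1 + 1153.8462/65480) = 1133.8659.
Rounding up, n = 1134.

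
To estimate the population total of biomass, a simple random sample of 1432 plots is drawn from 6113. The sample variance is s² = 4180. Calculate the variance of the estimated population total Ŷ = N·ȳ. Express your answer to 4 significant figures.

8.353 × 10^7

Var(Ŷ) = N²·Var(ȳ) = N²·(1 − n/N)·s²/n.
f = 1432/6113 = 0.23425487; Var(ȳ) = 0.76574513·4180/1432 = 2.2352058.
Var(Ŷ) = 6113² · 2.2352058 = 8.3526889 × 10^7.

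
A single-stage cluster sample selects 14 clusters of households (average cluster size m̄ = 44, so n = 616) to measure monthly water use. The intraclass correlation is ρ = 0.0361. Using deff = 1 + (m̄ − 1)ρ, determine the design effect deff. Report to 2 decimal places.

deff = 1 + (44 − 1)·0.0361 = 1 + 1.5523 = 2.5523.

2.55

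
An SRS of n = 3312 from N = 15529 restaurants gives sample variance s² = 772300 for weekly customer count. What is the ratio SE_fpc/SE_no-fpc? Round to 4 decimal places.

f = n/N = 3312/15529 = 0.21327838.
SE_no-fpc = √(s²/n) = 15.27031; SE_fpc = √((1−f)s²/n) = 13.544357.
Ratio = √(1−f) = 0.88697329.

0.8870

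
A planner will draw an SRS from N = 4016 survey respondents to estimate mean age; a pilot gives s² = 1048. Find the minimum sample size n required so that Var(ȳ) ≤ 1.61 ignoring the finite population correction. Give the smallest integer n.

651

Without fpc, n₀ = s²/D = 1048/1.61 = 650.9317.
Rounding up, n = 651.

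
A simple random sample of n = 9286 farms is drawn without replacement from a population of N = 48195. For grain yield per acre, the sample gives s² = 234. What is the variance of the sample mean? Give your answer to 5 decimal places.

0.02034

Under SRS without replacement, Var(ȳ) = (1 − f)·s²/n with f = n/N = 9286/48195 = 0.19267559.
Var(ȳ) = (1 − 0.19267559)·234/9286 = 0.80732441·0.025199225 = 0.020343949.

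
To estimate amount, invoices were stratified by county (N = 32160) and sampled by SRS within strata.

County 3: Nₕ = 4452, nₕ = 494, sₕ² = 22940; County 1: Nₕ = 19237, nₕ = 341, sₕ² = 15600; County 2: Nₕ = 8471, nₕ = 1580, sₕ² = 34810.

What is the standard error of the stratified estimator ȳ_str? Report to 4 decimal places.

4.2560

Var(ȳ_str) = Σₕ Wₕ²(1 − fₕ)sₕ²/nₕ with Wₕ = Nₕ/N, N = 32160.
County 3: Wₕ = 0.13843284; term = 0.13843284²·(1 − 0.11096137)·22940/494 = 0.79116184.
County 1: Wₕ = 0.59816542; term = 0.59816542²·(1 − 0.01772626)·15600/341 = 16.078494.
County 2: Wₕ = 0.26340174; term = 0.26340174²·(1 − 0.18651871)·34810/1580 = 1.2434599.
Sum = 18.113116.
SE = √(18.113116) = 4.2560.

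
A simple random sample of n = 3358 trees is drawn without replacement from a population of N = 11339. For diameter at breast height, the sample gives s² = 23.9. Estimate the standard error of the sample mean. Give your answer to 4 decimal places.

Under SRS without replacement, Var(ȳ) = (1 − f)·s²/n with f = n/N = 3358/11339 = 0.29614604.
Var(ȳ) = (1 − 0.29614604)·23.9/3358 = 0.70385396·0.0071173317 = 0.0050095621.
SE(ȳ) = √(0.0050095621) = 0.0708.

0.0708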